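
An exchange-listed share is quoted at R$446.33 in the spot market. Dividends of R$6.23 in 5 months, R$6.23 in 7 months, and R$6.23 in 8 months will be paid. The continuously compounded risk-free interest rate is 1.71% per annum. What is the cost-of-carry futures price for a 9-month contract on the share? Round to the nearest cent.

R$433.34

PV(dividends) I = 6.23·e^(−0.0171·5/12) + 6.23·e^(−0.0171·7/12) + 6.23·e^(−0.0171·8/12)
I = 6.1858 + 6.1682 + 6.1594 = 18.5134
F = (S − I)·e^(rT) = (446.33 − 18.5134) · e^(0.0171·9/12)
= 427.8166 · e^0.012825 = 427.8166 × 1.012908 = R$433.34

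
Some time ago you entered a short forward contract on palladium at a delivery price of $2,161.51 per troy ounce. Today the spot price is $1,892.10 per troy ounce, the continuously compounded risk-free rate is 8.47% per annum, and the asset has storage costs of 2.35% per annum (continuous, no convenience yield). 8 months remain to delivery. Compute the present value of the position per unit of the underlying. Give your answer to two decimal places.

Current fair forward for the remaining 8 months: F = S·e^((r + u)·T), (r + u) = 0.0847 + 0.0235 = 0.1082
F = 1892.10 · e^(0.1082 × 8/12) = 1892.10 × 1.07479864 = 2033.6265
Value of long forward = (F − K)·e^(−rT) = (2033.6265 − 2161.51) · e^(−0.0847·8/12)
= -127.8835 × 0.94509799 = -120.86
Short position value = −(long value) = $120.86

$120.86 per troy ounce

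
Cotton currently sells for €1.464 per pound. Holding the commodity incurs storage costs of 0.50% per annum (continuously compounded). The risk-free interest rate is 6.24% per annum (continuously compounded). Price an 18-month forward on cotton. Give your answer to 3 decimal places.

Net carry = r + u − y = 0.0624 + 0.0050 − 0.0000 = 0.0674
F = S·e^((r+u−y)T) = 1.464 · e^(0.0674 × 18/12) = 1.464 · e^0.101100
= 1.464 × 1.106387 = €1.620 per pound

€1.620 per pound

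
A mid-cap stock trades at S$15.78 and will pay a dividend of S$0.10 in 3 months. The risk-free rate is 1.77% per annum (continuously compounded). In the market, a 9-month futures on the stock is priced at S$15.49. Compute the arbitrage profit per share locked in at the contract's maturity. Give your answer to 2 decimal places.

S$0.40 per share

PV(dividends) I = 0.10·e^(−0.0177·3/12) = 0.0996
Fair futures F* = (S − I)·e^(rT) = (15.78 − 0.0996)·e^0.013275 = 15.6804 × 1.013364 = 15.8900
Market S$15.49 < fair 15.8900: forward underpriced → reverse cash-and-carry (short the stock, invest proceeds at r, pay the dividends, go long the forward).
Profit at T = |F_mkt − F*| = |15.49 − 15.8900| = S$0.40 per share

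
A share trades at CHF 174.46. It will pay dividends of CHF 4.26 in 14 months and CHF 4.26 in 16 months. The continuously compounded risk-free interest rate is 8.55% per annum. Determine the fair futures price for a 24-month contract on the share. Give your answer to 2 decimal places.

CHF 197.91

PV(dividends) I = 4.26·e^(−0.0855·14/12) + 4.26·e^(−0.0855·16/12)
I = 3.8556 + 3.8010 = 7.6566
F = (S − I)·e^(rT) = (174.46 − 7.6566) · e^(0.0855·24/12)
= 166.8034 · e^0.171000 = 166.8034 × 1.186491 = CHF 197.91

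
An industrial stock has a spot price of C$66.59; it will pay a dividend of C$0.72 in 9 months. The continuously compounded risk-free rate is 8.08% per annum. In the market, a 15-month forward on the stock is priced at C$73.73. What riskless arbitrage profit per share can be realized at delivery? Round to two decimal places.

C$0.81 per share

PV(dividends) I = 0.72·e^(−0.0808·9/12) = 0.6777
Fair forward F* = (S − I)·e^(rT) = (66.59 − 0.6777)·e^0.101000 = 65.9123 × 1.106277 = 72.9173
Market C$73.73 > fair 72.9173: forward overpriced → cash-and-carry (borrow at r, buy the stock and collect the dividends, short the forward).
Profit at T = |F_mkt − F*| = |73.73 − 72.9173| = C$0.81 per share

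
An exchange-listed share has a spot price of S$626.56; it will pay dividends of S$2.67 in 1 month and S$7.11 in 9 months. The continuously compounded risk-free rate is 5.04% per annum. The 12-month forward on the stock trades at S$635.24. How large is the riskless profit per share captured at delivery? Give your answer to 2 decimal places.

S$13.71 per share

PV(dividends) I = 2.67·e^(−0.0504·1/12) + 7.11·e^(−0.0504·9/12) = 9.5051
Fair forward F* = (S − I)·e^(rT) = (626.56 − 9.5051)·e^0.050400 = 617.0549 × 1.051692 = 648.9517
Market S$635.24 < fair 648.9517: forward underpriced → reverse cash-and-carry (short the stock, invest proceeds at r, pay the dividends, go long the forward).
Profit at T = |F_mkt − F*| = |635.24 − 648.9517| = S$13.71 per share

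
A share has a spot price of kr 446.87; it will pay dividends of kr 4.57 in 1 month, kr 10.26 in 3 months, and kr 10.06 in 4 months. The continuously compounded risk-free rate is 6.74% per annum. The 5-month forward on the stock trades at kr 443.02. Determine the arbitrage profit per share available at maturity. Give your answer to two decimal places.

PV(dividends) I = 4.57·e^(−0.0674·1/12) + 10.26·e^(−0.0674·3/12) + 10.06·e^(−0.0674·4/12) = 24.4695
Fair forward F* = (S − I)·e^(rT) = (446.87 − 24.4695)·e^0.028083 = 422.4005 × 1.028481 = 434.4309
Market kr 443.02 > fair 434.4309: forward overpriced → cash-and-carry (borrow at r, buy the stock and collect the dividends, short the forward).
Profit at T = |F_mkt − F*| = |443.02 − 434.4309| = kr 8.59 per share

kr 8.59 per share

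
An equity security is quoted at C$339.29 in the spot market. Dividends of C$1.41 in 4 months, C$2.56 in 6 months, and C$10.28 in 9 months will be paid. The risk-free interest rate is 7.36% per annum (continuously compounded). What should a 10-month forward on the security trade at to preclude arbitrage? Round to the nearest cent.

C$346.32

PV(dividends) I = 1.41·e^(−0.0736·4/12) + 2.56·e^(−0.0736·6/12) + 10.28·e^(−0.0736·9/12)
I = 1.3758 + 2.4675 + 9.7279 = 13.5712
F = (S − I)·e^(rT) = (339.29 − 13.5712) · e^(0.0736·10/12)
= 325.7188 · e^0.061333 = 325.7188 × 1.063253 = C$346.32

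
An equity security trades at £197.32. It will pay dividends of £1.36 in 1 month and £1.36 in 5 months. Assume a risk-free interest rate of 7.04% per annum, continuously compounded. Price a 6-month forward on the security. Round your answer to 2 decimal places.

PV(dividends) I = 1.36·e^(−0.0704·1/12) + 1.36·e^(−0.0704·5/12)
I = 1.3520 + 1.3207 = 2.6727
F = (S − I)·e^(rT) = (197.32 − 2.6727) · e^(0.0704·6/12)
= 194.6473 · e^0.035200 = 194.6473 × 1.035827 = £201.62

£201.62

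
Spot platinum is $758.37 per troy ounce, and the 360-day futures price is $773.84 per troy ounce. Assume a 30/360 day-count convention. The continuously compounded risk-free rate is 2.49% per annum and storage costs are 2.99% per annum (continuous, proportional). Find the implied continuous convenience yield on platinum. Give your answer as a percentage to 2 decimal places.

3.46%

F = S·e^((r+u−y)T) ⇒ (r+u−y) = ln(F/S)/T
ln(773.84/758.37) = 0.020194; /T ⇒ 0.020194
y = r + u − ln(F/S)/T = 0.0249 + 0.0299 − 0.020194 = 0.034606
y = 3.46%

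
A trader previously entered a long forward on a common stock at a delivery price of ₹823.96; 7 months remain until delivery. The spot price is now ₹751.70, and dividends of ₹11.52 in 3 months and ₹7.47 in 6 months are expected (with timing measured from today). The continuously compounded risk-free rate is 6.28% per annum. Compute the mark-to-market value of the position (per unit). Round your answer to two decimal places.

PV(remaining dividends) I = 11.52·e^(−0.0628·3/12) + 7.47·e^(−0.0628·6/12) = 18.5796
Current forward F = (S − I)·e^(rT) = (751.70 − 18.5796)·e^(0.0628·7/12) = 733.1204 × 1.037313 = 760.4753
Value (long) = (F − K)·e^(−rT) = (760.4753 − 823.96) × 0.964030 = -61.2012
Value = -₹61.20

-₹61.20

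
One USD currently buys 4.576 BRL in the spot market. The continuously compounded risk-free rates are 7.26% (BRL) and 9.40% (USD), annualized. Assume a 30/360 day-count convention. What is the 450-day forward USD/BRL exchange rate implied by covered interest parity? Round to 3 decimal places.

F = S·e^((r_BRL − r_USD)T) = 4.576 · e^((0.0726 − 0.0940) × 450/360)
= 4.576 · e^-0.026750 = 4.576 × 0.973605
F = 4.455 BRL per USD

4.455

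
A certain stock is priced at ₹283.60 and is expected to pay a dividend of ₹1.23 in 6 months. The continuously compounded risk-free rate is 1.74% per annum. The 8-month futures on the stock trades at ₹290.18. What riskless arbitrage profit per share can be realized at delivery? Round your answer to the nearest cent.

₹4.50 per share

PV(dividends) I = 1.23·e^(−0.0174·6/12) = 1.2193
Fair futures F* = (S − I)·e^(rT) = (283.60 − 1.2193)·e^0.011600 = 282.3807 × 1.011668 = 285.6755
Market ₹290.18 > fair 285.6755: forward overpriced → cash-and-carry (borrow at r, buy the stock and collect the dividends, short the forward).
Profit at T = |F_mkt − F*| = |290.18 − 285.6755| = ₹4.50 per share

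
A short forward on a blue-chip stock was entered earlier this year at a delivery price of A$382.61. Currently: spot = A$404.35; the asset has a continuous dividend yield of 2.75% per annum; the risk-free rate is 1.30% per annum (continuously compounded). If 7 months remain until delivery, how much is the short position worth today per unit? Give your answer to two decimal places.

-A$18.20

Current fair forward for the remaining 7 months: F = S·e^((r − q)·T), (r − q) = 0.0130 − 0.0275 = -0.0145
F = 404.35 · e^(-0.0145 × 7/12) = 404.35 × 0.991577 = 400.9442
Value of long forward = (F − K)·e^(−rT) = (400.9442 − 382.61) · e^(−0.0130·7/12)
= 18.3342 × 0.992445 = 18.20
Short position value = −(long value) = -A$18.20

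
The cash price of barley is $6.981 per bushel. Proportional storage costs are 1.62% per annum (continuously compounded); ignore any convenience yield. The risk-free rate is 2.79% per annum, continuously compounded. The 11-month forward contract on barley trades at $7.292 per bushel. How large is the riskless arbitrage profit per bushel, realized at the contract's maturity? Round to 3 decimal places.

Fair forward: F* = S·e^(carry·T), with carry = (r + u) = 0.0279 + 0.0162 = 0.0441
F* = 6.981 · e^(0.0441 × 11/12) = 6.981 · e^0.040425 = 6.981 × 1.041253 = $7.2690
Market $7.292 > fair $7.2690: forward overpriced → cash-and-carry (buy spot, short the forward).
At maturity, profit = |F_mkt − F*| = |7.292 − 7.2690| = $0.023 per bushel

$0.023 per bushel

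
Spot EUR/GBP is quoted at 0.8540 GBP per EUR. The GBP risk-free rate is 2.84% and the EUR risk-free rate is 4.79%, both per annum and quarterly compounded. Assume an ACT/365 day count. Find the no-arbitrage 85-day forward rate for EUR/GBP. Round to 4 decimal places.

By covered interest parity, F = S · (1+r_GBP/4)^(4T) / (1+r_EUR/4)^(4T)
= 0.8540 × 1.006612 / 1.011150 = 0.8540 × 0.995512
F = 0.8502 GBP per EUR

0.8502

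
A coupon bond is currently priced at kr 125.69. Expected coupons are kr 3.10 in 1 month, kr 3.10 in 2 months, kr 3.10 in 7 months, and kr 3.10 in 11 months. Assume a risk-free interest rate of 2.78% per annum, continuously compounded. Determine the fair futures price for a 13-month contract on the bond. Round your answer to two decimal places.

PV(coupons) I = 3.10·e^(−0.0278·1/12) + 3.10·e^(−0.0278·2/12) + 3.10·e^(−0.0278·7/12) + 3.10·e^(−0.0278·11/12)
I = 3.0928 + 3.0857 + 3.0501 + 3.0220 = 12.2506
F = (S − I)·e^(rT) = (125.69 − 12.2506) · e^(0.0278·13/12)
= 113.4394 · e^0.030117 = 113.4394 × 1.030575 = kr 116.91

kr 116.91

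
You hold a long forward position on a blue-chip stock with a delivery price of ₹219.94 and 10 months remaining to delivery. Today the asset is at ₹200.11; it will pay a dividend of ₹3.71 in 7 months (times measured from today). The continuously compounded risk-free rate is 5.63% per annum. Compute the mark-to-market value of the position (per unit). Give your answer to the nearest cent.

-₹13.34

PV(remaining dividends) I = 3.71·e^(−0.0563·7/12) = 3.5901
Current forward F = (S − I)·e^(rT) = (200.11 − 3.5901)·e^(0.0563·10/12) = 196.5199 × 1.048035 = 205.9597
Value (long) = (F − K)·e^(−rT) = (205.9597 − 219.94) × 0.954167 = -13.3395
Value = -₹13.34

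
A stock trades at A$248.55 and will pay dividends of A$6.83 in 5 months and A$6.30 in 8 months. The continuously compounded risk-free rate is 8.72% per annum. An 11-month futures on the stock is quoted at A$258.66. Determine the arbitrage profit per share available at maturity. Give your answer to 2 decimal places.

PV(dividends) I = 6.83·e^(−0.0872·5/12) + 6.30·e^(−0.0872·8/12) = 12.5305
Fair futures F* = (S − I)·e^(rT) = (248.55 − 12.5305)·e^0.079933 = 236.0195 × 1.083214 = 255.6596
Market A$258.66 > fair 255.6596: forward overpriced → cash-and-carry (borrow at r, buy the stock and collect the dividends, short the forward).
Profit at T = |F_mkt − F*| = |258.66 − 255.6596| = A$3.00 per share

A$3.00 per share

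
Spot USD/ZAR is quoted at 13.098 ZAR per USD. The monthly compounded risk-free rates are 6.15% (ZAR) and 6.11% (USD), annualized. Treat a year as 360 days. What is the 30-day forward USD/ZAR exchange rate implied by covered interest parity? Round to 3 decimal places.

13.098

By covered interest parity, F = S · (1+r_ZAR/12)^(12T) / (1+r_USD/12)^(12T)
= 13.098 × 1.005125 / 1.005092 = 13.098 × 1.000033
F = 13.098 ZAR per USD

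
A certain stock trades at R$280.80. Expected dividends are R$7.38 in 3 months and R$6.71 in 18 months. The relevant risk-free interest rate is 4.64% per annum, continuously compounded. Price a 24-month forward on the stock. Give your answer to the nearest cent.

PV(dividends) I = 7.38·e^(−0.0464·3/12) + 6.71·e^(−0.0464·18/12)
I = 7.2949 + 6.2589 = 13.5538
F = (S − I)·e^(rT) = (280.80 − 13.5538) · e^(0.0464·24/12)
= 267.2462 · e^0.092800 = 267.2462 × 1.097242 = R$293.23

R$293.23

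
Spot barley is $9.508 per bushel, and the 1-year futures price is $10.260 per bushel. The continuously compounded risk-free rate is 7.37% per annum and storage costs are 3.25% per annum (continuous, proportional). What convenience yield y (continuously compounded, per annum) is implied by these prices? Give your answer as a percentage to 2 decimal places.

F = S·e^((r+u−y)T) ⇒ (r+u−y) = ln(F/S)/T
ln(10.260/9.508) = 0.076119; /T ⇒ 0.076119
y = r + u − ln(F/S)/T = 0.0737 + 0.0325 − 0.076119 = 0.030081
y = 3.01%

3.01%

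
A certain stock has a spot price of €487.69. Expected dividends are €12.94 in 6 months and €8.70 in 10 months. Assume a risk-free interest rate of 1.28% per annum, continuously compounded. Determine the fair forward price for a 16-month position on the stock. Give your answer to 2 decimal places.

€474.25

PV(dividends) I = 12.94·e^(−0.0128·6/12) + 8.70·e^(−0.0128·10/12)
I = 12.8574 + 8.6077 = 21.4651
F = (S − I)·e^(rT) = (487.69 − 21.4651) · e^(0.0128·16/12)
= 466.2249 · e^0.017067 = 466.2249 × 1.017213 = €474.25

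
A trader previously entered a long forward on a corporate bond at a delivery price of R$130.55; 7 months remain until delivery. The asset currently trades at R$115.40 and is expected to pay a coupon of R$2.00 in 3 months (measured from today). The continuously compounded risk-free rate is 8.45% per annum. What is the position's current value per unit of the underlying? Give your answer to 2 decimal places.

-R$10.83

PV(remaining coupons) I = 2.00·e^(−0.0845·3/12) = 1.9582
Current forward F = (S − I)·e^(rT) = (115.40 − 1.9582)·e^(0.0845·7/12) = 113.4418 × 1.050527 = 119.1737
Value (long) = (F − K)·e^(−rT) = (119.1737 − 130.55) × 0.951903 = -10.8291
Value = -R$10.83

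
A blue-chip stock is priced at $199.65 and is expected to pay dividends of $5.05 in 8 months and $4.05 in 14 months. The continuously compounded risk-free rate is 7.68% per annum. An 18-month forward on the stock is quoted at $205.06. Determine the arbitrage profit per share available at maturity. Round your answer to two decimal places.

PV(dividends) I = 5.05·e^(−0.0768·8/12) + 4.05·e^(−0.0768·14/12) = 8.5008
Fair forward F* = (S − I)·e^(rT) = (199.65 − 8.5008)·e^0.115200 = 191.1492 × 1.122098 = 214.4881
Market $205.06 < fair 214.4881: forward underpriced → reverse cash-and-carry (short the stock, invest proceeds at r, pay the dividends, go long the forward).
Profit at T = |F_mkt − F*| = |205.06 − 214.4881| = $9.43 per share

$9.43 per share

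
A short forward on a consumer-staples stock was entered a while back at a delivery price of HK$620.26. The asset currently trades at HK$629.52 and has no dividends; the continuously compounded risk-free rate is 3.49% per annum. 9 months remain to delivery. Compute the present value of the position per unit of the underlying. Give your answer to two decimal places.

-HK$25.28

Current fair forward for the remaining 9 months: F = S·e^(r·T), r = 0.0349
F = 629.52 · e^(0.0349 × 9/12) = 629.52 × 1.026521 = 646.2155
Value of long forward = (F − K)·e^(−rT) = (646.2155 − 620.26) · e^(−0.0349·9/12)
= 25.9555 × 0.974165 = 25.28
Short position value = −(long value) = -HK$25.28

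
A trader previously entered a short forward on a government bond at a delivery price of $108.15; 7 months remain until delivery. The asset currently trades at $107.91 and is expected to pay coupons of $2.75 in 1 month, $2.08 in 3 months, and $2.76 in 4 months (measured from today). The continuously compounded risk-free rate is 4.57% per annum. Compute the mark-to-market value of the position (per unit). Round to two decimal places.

PV(remaining coupons) I = 2.75·e^(−0.0457·1/12) + 2.08·e^(−0.0457·3/12) + 2.76·e^(−0.0457·4/12) = 7.5142
Current forward F = (S − I)·e^(rT) = (107.91 − 7.5142)·e^(0.0457·7/12) = 100.3958 × 1.027017 = 103.1082
Value (long) = (F − K)·e^(−rT) = (103.1082 − 108.15) × 0.973694 = -4.9092
Short position value = −(long value) = $4.91

$4.91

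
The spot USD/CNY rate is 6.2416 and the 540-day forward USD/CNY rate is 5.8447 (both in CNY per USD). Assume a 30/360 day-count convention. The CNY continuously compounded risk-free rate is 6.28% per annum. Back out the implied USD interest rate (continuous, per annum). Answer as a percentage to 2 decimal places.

F = S·e^((r_CNY − r_USD)T) ⇒ r_USD = r_CNY − ln(F/S)/T
ln(5.8447/6.2416) = -0.065701; /(540/360) = -0.043801
r_USD = 0.0628 + 0.043801 = 0.106601
r_USD = 10.66%

10.66%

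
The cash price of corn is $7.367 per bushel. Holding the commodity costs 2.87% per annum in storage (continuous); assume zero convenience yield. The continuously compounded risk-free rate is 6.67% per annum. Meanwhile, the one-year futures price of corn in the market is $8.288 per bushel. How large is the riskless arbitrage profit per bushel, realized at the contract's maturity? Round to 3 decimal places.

Fair futures: F* = S·e^(carry·T), with carry = (r + u) = 0.0667 + 0.0287 = 0.0954
F* = 7.367 · e^(0.0954 × 12/12) = 7.367 · e^0.095400 = 7.367 × 1.100099 = $8.1044
Market $8.288 > fair $8.1044: forward overpriced → cash-and-carry (buy spot, short the forward).
At maturity, profit = |F_mkt − F*| = |8.288 − 8.1044| = $0.184 per bushel

$0.184 per bushel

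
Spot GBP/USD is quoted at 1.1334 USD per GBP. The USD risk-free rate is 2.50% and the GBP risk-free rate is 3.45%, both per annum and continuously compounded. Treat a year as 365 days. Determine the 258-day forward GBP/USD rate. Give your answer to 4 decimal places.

F = S·e^((r_USD − r_GBP)T) = 1.1334 · e^((0.0250 − 0.0345) × 258/365)
= 1.1334 · e^-0.006715 = 1.1334 × 0.993307
F = 1.1258 USD per GBP

1.1258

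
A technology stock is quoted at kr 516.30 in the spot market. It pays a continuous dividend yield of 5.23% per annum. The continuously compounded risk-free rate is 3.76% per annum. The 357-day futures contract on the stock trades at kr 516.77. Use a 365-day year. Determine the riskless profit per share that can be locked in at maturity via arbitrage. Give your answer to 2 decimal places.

Fair futures: F* = S·e^(carry·T), with carry = (r − q) = 0.0376 − 0.0523 = -0.0147
F* = 516.30 · e^(-0.0147 × 357/365) = 516.30 · e^-0.014378 = 516.30 × 0.985725 = kr 508.9298
Market kr 516.77 > fair kr 508.9298: forward overpriced → cash-and-carry (buy spot, short the forward).
At maturity, profit = |F_mkt − F*| = |516.77 − 508.9298| = kr 7.84 per share

kr 7.84 per share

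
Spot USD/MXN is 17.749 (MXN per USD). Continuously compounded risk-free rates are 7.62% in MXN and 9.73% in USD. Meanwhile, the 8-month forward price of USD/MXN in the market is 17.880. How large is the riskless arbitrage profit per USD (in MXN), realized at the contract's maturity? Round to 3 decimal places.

Fair forward: F* = S·e^(carry·T), with carry = (r_MXN − r_USD) = 0.0762 − 0.0973 = -0.0211
F* = 17.749 · e^(-0.0211 × 8/12) = 17.749 · e^-0.014067 = 17.749 × 0.986031 = 17.5011
Market 17.880 > fair 17.5011: forward overpriced → cash-and-carry (buy spot, short the forward).
At maturity, profit = |F_mkt − F*| = |17.880 − 17.5011| = 0.379 per USD (in MXN)

0.379 per USD (in MXN)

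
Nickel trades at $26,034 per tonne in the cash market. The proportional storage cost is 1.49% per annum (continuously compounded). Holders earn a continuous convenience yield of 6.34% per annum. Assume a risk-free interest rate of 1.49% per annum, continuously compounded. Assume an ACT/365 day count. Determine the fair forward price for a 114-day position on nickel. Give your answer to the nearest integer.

$25,762 per tonne

Net carry = r + u − y = 0.0149 + 0.0149 − 0.0634 = -0.0336
F = S·e^((r+u−y)T) = 26034 · e^(-0.0336 × 114/365) = 26034 · e^-0.010494
= 26034 × 0.989561 = $25,762 per tonne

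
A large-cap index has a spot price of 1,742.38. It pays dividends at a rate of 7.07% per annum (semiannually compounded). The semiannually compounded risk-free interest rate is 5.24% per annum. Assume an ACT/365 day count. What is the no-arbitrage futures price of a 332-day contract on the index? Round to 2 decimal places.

F = S · (1+r/2)^(2T) / (1+q/2)^(2T)
= 1742.38 × 1.04817314 / 1.06523709 = 1742.38 × 0.98398108
F = 1,714.47

1,714.47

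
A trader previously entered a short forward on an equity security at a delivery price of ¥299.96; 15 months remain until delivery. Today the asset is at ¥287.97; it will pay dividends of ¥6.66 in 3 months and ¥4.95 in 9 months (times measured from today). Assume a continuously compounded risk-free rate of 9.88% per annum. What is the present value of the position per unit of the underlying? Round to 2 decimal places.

PV(remaining dividends) I = 6.66·e^(−0.0988·3/12) + 4.95·e^(−0.0988·9/12) = 11.0940
Current forward F = (S − I)·e^(rT) = (287.97 − 11.0940)·e^(0.0988·15/12) = 276.8760 × 1.131450 = 313.2714
Value (long) = (F − K)·e^(−rT) = (313.2714 − 299.96) × 0.883822 = 11.7649
Short position value = −(long value) = -¥11.76

-¥11.76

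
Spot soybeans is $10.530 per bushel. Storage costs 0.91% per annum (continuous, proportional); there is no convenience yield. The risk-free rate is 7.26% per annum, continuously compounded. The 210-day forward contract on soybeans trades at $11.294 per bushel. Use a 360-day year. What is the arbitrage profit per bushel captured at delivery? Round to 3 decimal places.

$0.250 per bushel

Fair forward: F* = S·e^(carry·T), with carry = (r + u) = 0.0726 + 0.0091 = 0.0817
F* = 10.530 · e^(0.0817 × 210/360) = 10.530 · e^0.047658 = 10.530 × 1.048812 = $11.0440
Market $11.294 > fair $11.0440: forward overpriced → cash-and-carry (buy spot, short the forward).
At maturity, profit = |F_mkt − F*| = |11.294 − 11.0440| = $0.250 per bushel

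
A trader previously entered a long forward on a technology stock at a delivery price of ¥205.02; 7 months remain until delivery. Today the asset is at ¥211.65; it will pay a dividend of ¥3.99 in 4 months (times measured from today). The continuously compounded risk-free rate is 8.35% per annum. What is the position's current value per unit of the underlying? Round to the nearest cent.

¥12.50

PV(remaining dividends) I = 3.99·e^(−0.0835·4/12) = 3.8805
Current forward F = (S − I)·e^(rT) = (211.65 − 3.8805)·e^(0.0835·7/12) = 207.7695 × 1.049914 = 218.1401
Value (long) = (F − K)·e^(−rT) = (218.1401 − 205.02) × 0.952459 = 12.4964
Value = ¥12.50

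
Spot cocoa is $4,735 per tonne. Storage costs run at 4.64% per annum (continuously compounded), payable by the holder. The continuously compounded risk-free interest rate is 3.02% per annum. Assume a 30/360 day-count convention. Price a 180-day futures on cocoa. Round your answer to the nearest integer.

Net carry = r + u − y = 0.0302 + 0.0464 − 0.0000 = 0.0766
F = S·e^((r+u−y)T) = 4735 · e^(0.0766 × 180/360) = 4735 · e^0.038300
= 4735 × 1.039043 = $4,920 per tonne

$4,920 per tonne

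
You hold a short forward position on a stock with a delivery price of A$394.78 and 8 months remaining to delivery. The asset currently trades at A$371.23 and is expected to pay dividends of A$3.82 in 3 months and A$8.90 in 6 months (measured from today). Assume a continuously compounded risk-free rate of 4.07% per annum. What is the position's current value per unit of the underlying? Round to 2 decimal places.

PV(remaining dividends) I = 3.82·e^(−0.0407·3/12) + 8.90·e^(−0.0407·6/12) = 12.5020
Current forward F = (S − I)·e^(rT) = (371.23 − 12.5020)·e^(0.0407·8/12) = 358.7280 × 1.027505 = 368.5948
Value (long) = (F − K)·e^(−rT) = (368.5948 − 394.78) × 0.973231 = -25.4842
Short position value = −(long value) = A$25.48

A$25.48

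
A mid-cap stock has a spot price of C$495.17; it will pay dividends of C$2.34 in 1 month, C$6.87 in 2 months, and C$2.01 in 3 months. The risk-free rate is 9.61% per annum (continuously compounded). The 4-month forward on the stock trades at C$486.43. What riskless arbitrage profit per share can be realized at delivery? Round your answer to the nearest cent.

C$13.45 per share

PV(dividends) I = 2.34·e^(−0.0961·1/12) + 6.87·e^(−0.0961·2/12) + 2.01·e^(−0.0961·3/12) = 11.0445
Fair forward F* = (S − I)·e^(rT) = (495.17 − 11.0445)·e^0.032033 = 484.1255 × 1.032552 = 499.8848
Market C$486.43 < fair 499.8848: forward underpriced → reverse cash-and-carry (short the stock, invest proceeds at r, pay the dividends, go long the forward).
Profit at T = |F_mkt − F*| = |486.43 − 499.8848| = C$13.45 per share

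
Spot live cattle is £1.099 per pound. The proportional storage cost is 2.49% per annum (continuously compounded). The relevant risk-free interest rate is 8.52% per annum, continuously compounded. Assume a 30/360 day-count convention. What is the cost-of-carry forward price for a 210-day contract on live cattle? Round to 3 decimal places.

Net carry = r + u − y = 0.0852 + 0.0249 − 0.0000 = 0.1101
F = S·e^((r+u−y)T) = 1.099 · e^(0.1101 × 210/360) = 1.099 · e^0.064225
= 1.099 × 1.066332 = £1.172 per pound

£1.172 per pound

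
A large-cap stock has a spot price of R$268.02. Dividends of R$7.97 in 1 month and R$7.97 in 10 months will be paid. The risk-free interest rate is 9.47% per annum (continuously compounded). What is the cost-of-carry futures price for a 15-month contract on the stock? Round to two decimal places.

R$284.51

PV(dividends) I = 7.97·e^(−0.0947·1/12) + 7.97·e^(−0.0947·10/12)
I = 7.9074 + 7.3652 = 15.2726
F = (S − I)·e^(rT) = (268.02 − 15.2726) · e^(0.0947·15/12)
= 252.7474 · e^0.118375 = 252.7474 × 1.125666 = R$284.51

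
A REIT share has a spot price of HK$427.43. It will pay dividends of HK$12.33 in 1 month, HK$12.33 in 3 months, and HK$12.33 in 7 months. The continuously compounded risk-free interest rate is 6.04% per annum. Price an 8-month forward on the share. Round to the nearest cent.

PV(dividends) I = 12.33·e^(−0.0604·1/12) + 12.33·e^(−0.0604·3/12) + 12.33·e^(−0.0604·7/12)
I = 12.2681 + 12.1452 + 11.9031 = 36.3164
F = (S − I)·e^(rT) = (427.43 − 36.3164) · e^(0.0604·8/12)
= 391.1136 · e^0.040267 = 391.1136 × 1.041089 = HK$407.18

HK$407.18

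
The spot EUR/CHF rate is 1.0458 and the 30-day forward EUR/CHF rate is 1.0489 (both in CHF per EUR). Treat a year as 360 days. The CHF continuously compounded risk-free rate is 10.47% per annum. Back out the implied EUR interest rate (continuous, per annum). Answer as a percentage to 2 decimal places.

F = S·e^((r_CHF − r_EUR)T) ⇒ r_EUR = r_CHF − ln(F/S)/T
ln(1.0489/1.0458) = 0.002960; /(30/360) = 0.035520
r_EUR = 0.1047 − 0.035520 = 0.069180
r_EUR = 6.92%

6.92%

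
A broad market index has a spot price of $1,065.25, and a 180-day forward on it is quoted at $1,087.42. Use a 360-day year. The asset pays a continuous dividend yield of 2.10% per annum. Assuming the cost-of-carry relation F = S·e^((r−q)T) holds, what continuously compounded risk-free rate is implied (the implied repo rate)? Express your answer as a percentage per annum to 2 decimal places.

6.22%

From F = S·e^((r−q)T): (r − q) = ln(F/S)/T
ln(1087.42/1065.25) = ln(1.020812) = 0.020598
(r − q) = 0.020598 / (180/360) = 0.041196
r = ln(F/S)/T + q = 0.041196 + 0.0210 = 0.062196
r = 6.22%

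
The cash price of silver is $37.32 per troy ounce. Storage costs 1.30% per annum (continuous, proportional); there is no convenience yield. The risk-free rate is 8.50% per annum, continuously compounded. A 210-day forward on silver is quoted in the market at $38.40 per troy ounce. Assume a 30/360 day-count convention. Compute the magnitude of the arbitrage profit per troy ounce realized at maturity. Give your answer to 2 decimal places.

$1.12 per troy ounce

Fair forward: F* = S·e^(carry·T), with carry = (r + u) = 0.0850 + 0.0130 = 0.0980
F* = 37.32 · e^(0.0980 × 210/360) = 37.32 · e^0.057167 = 37.32 × 1.058833 = $39.5156
Market $38.40 < fair $39.5156: forward underpriced → reverse cash-and-carry (short spot, go long the forward).
At maturity, profit = |F_mkt − F*| = |38.40 − 39.5156| = $1.12 per troy ounce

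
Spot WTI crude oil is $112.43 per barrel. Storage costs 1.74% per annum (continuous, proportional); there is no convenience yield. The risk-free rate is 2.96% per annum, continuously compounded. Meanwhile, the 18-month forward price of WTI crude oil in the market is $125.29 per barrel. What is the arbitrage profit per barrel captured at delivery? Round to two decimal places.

$4.65 per barrel

Fair forward: F* = S·e^(carry·T), with carry = (r + u) = 0.0296 + 0.0174 = 0.0470
F* = 112.43 · e^(0.0470 × 18/12) = 112.43 · e^0.070500 = 112.43 × 1.073045 = $120.6424
Market $125.29 > fair $120.6424: forward overpriced → cash-and-carry (buy spot, short the forward).
At maturity, profit = |F_mkt − F*| = |125.29 − 120.6424| = $4.65 per barrel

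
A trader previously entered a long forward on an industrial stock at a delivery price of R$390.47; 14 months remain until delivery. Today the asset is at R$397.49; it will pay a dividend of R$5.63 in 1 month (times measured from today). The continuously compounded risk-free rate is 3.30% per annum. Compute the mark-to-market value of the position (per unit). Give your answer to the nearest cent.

PV(remaining dividends) I = 5.63·e^(−0.0330·1/12) = 5.6145
Current forward F = (S − I)·e^(rT) = (397.49 − 5.6145)·e^(0.0330·14/12) = 391.8755 × 1.039251 = 407.2570
Value (long) = (F − K)·e^(−rT) = (407.2570 − 390.47) × 0.962232 = 16.1530
Value = R$16.15

R$16.15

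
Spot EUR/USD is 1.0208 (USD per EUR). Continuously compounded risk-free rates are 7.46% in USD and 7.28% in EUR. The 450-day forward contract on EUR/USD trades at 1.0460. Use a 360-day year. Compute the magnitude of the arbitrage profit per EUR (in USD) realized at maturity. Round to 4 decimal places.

Fair forward: F* = S·e^(carry·T), with carry = (r_USD − r_EUR) = 0.0746 − 0.0728 = 0.0018
F* = 1.0208 · e^(0.0018 × 450/360) = 1.0208 · e^0.002250 = 1.0208 × 1.002253 = 1.0231
Market 1.0460 > fair 1.0231: forward overpriced → cash-and-carry (buy spot, short the forward).
At maturity, profit = |F_mkt − F*| = |1.0460 − 1.0231| = 0.0229 per EUR (in USD)

0.0229 per EUR (in USD)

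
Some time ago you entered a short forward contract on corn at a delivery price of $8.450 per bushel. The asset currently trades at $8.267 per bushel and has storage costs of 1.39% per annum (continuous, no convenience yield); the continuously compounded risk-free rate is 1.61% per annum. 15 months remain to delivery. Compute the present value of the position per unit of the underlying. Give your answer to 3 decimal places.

-$0.130 per bushel

Current fair forward for the remaining 15 months: F = S·e^((r + u)·T), (r + u) = 0.0161 + 0.0139 = 0.0300
F = 8.267 · e^(0.0300 × 15/12) = 8.267 × 1.038212 = 8.5829
Value of long forward = (F − K)·e^(−rT) = (8.5829 − 8.450) · e^(−0.0161·15/12)
= 0.1329 × 0.980076 = 0.130
Short position value = −(long value) = -$0.130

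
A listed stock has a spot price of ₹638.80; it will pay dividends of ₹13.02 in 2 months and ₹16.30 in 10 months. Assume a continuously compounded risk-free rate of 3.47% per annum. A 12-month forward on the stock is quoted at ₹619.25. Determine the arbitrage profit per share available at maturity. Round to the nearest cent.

₹12.31 per share

PV(dividends) I = 13.02·e^(−0.0347·2/12) + 16.30·e^(−0.0347·10/12) = 28.7803
Fair forward F* = (S − I)·e^(rT) = (638.80 − 28.7803)·e^0.034700 = 610.0197 × 1.035309 = 631.5589
Market ₹619.25 < fair 631.5589: forward underpriced → reverse cash-and-carry (short the stock, invest proceeds at r, pay the dividends, go long the forward).
Profit at T = |F_mkt − F*| = |619.25 − 631.5589| = ₹12.31 per share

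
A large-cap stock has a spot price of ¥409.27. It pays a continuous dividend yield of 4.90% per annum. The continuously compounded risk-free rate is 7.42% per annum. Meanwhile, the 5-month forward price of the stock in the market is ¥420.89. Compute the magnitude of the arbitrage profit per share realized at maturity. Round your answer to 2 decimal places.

¥7.30 per share

Fair forward: F* = S·e^(carry·T), with carry = (r − q) = 0.0742 − 0.0490 = 0.0252
F* = 409.27 · e^(0.0252 × 5/12) = 409.27 · e^0.010500 = 409.27 × 1.010555 = ¥413.5898
Market ¥420.89 > fair ¥413.5898: forward overpriced → cash-and-carry (buy spot, short the forward).
At maturity, profit = |F_mkt − F*| = |420.89 − 413.5898| = ¥7.30 per share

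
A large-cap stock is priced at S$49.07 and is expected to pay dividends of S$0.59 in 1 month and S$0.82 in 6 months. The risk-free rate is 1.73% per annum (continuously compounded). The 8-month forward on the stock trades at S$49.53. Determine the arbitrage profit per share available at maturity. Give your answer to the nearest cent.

PV(dividends) I = 0.59·e^(−0.0173·1/12) + 0.82·e^(−0.0173·6/12) = 1.4021
Fair forward F* = (S − I)·e^(rT) = (49.07 − 1.4021)·e^0.011533 = 47.6679 × 1.011600 = 48.2208
Market S$49.53 > fair 48.2208: forward overpriced → cash-and-carry (borrow at r, buy the stock and collect the dividends, short the forward).
Profit at T = |F_mkt − F*| = |49.53 − 48.2208| = S$1.31 per share

S$1.31 per share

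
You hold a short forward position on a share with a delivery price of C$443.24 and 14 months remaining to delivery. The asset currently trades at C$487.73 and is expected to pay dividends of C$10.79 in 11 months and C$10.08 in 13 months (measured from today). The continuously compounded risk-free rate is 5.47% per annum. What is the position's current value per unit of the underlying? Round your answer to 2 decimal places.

PV(remaining dividends) I = 10.79·e^(−0.0547·11/12) + 10.08·e^(−0.0547·13/12) = 19.7623
Current forward F = (S − I)·e^(rT) = (487.73 − 19.7623)·e^(0.0547·14/12) = 467.9677 × 1.065897 = 498.8054
Value (long) = (F − K)·e^(−rT) = (498.8054 − 443.24) × 0.938177 = 52.1302
Short position value = −(long value) = -C$52.13

-C$52.13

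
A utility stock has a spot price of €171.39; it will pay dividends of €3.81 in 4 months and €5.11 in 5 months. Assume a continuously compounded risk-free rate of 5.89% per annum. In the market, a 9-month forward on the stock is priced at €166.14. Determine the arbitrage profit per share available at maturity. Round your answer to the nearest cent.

€3.87 per share

PV(dividends) I = 3.81·e^(−0.0589·4/12) + 5.11·e^(−0.0589·5/12) = 8.7220
Fair forward F* = (S − I)·e^(rT) = (171.39 − 8.7220)·e^0.044175 = 162.6680 × 1.045165 = 170.0149
Market €166.14 < fair 170.0149: forward underpriced → reverse cash-and-carry (short the stock, invest proceeds at r, pay the dividends, go long the forward).
Profit at T = |F_mkt − F*| = |166.14 − 170.0149| = €3.87 per share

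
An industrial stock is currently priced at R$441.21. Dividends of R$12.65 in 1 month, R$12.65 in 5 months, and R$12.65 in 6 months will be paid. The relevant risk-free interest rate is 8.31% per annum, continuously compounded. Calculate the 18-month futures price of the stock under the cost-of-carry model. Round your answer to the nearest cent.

PV(dividends) I = 12.65·e^(−0.0831·1/12) + 12.65·e^(−0.0831·5/12) + 12.65·e^(−0.0831·6/12)
I = 12.5627 + 12.2195 + 12.1352 = 36.9174
F = (S − I)·e^(rT) = (441.21 − 36.9174) · e^(0.0831·18/12)
= 404.2926 · e^0.124650 = 404.2926 × 1.132752 = R$457.96

R$457.96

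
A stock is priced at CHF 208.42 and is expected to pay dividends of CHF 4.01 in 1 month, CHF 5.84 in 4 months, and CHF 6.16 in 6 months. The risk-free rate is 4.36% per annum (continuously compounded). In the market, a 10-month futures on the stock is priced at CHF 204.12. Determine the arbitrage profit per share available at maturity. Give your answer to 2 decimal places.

CHF 4.35 per share

PV(dividends) I = 4.01·e^(−0.0436·1/12) + 5.84·e^(−0.0436·4/12) + 6.16·e^(−0.0436·6/12) = 15.7784
Fair futures F* = (S − I)·e^(rT) = (208.42 − 15.7784)·e^0.036333 = 192.6416 × 1.037001 = 199.7695
Market CHF 204.12 > fair 199.7695: forward overpriced → cash-and-carry (borrow at r, buy the stock and collect the dividends, short the forward).
Profit at T = |F_mkt − F*| = |204.12 − 199.7695| = CHF 4.35 per share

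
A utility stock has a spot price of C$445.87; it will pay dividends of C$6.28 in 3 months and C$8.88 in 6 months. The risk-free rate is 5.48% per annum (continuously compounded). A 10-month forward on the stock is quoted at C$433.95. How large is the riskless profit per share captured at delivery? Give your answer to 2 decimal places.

C$17.23 per share

PV(dividends) I = 6.28·e^(−0.0548·3/12) + 8.88·e^(−0.0548·6/12) = 14.8345
Fair forward F* = (S − I)·e^(rT) = (445.87 − 14.8345)·e^0.045667 = 431.0355 × 1.046726 = 451.1761
Market C$433.95 < fair 451.1761: forward underpriced → reverse cash-and-carry (short the stock, invest proceeds at r, pay the dividends, go long the forward).
Profit at T = |F_mkt − F*| = |433.95 − 451.1761| = C$17.23 per share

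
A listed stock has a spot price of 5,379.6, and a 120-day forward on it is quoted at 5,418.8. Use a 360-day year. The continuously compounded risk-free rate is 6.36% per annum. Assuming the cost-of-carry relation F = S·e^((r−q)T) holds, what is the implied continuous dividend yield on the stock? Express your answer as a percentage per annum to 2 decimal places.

4.18%

From F = S·e^((r−q)T): (r − q) = ln(F/S)/T
ln(5418.8/5379.6) = ln(1.007287) = 0.007261
(r − q) = 0.007261 / (120/360) = 0.021783
q = r − ln(F/S)/T = 0.0636 − 0.021783 = 0.041817
q = 4.18%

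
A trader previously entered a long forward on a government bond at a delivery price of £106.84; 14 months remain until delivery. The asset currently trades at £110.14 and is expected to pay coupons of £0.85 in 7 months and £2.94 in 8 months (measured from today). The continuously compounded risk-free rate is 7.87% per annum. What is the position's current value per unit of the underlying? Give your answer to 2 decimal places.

£9.07

PV(remaining coupons) I = 0.85·e^(−0.0787·7/12) + 2.94·e^(−0.0787·8/12) = 3.6016
Current forward F = (S − I)·e^(rT) = (110.14 − 3.6016)·e^(0.0787·14/12) = 106.5384 × 1.096164 = 116.7836
Value (long) = (F − K)·e^(−rT) = (116.7836 − 106.84) × 0.912272 = 9.0713
Value = £9.07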